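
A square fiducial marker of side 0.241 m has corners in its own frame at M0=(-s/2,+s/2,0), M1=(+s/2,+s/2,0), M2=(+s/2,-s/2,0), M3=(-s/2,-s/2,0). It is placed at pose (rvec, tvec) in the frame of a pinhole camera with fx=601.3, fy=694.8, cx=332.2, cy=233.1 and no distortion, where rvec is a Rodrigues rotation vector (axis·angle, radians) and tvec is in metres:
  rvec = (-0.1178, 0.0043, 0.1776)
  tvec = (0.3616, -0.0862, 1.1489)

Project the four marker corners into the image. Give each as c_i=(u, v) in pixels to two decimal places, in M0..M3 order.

c0=(449.50, 239.44) c1=(575.75, 265.47) c2=(591.88, 123.74) c3=(468.63, 98.77)

Intrinsics K: fx=601.3, fy=694.8, cx=332.2, cy=233.1
Marker side s = 0.241 m; corners in marker frame (Z=0):
  M0 = (-0.1205, +0.1205, 0)
  M1 = (+0.1205, +0.1205, 0)
  M2 = (+0.1205, -0.1205, 0)
  M3 = (-0.1205, -0.1205, 0)
rvec = (-0.1178, 0.0043, 0.1776), |rvec| = θ = 0.21316 rad = 12.213°
Rodrigues: sinθ=0.21155, 1−cosθ=0.02263; R = I + sinθ·[k]× + (1−cosθ)·[k]×²:
    [+0.98428 -0.17651 -0.00615]
    [+0.17601 +0.97738 +0.11729]
    [-0.01469 -0.11653 +0.99308]
t = (0.3616, -0.0862, 1.1489) m
M0: Pc = R·M0+t = (+0.22172, +0.01037, +1.13663); u = 601.3·(+0.22172)/1.13663 + 332.2 = 449.4970, v = 694.8·(+0.01037)/1.13663 + 233.1 = 239.4360
M1: Pc = R·M1+t = (+0.45894, +0.05278, +1.13309); u = 601.3·(+0.45894)/1.13309 + 332.2 = 575.7453, v = 694.8·(+0.05278)/1.13309 + 233.1 = 265.4658
M2: Pc = R·M2+t = (+0.50148, -0.18277, +1.16117); u = 601.3·(+0.50148)/1.16117 + 332.2 = 591.8834, v = 694.8·(-0.18277)/1.16117 + 233.1 = 123.7404
M3: Pc = R·M3+t = (+0.26426, -0.22518, +1.16471); u = 601.3·(+0.26426)/1.16471 + 332.2 = 468.6302, v = 694.8·(-0.22518)/1.16471 + 233.1 = 98.7690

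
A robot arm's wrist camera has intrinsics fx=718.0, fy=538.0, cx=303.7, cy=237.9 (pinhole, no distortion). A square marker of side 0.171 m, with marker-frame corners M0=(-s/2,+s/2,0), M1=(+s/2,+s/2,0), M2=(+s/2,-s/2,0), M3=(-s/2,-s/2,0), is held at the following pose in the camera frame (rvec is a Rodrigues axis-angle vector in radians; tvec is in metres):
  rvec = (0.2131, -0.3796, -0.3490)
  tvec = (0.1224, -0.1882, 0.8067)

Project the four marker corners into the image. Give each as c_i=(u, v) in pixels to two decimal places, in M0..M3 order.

Intrinsics K: fx=718.0, fy=538.0, cx=303.7, cy=237.9
Marker side s = 0.171 m; corners in marker frame (Z=0):
  M0 = (-0.0855, +0.0855, 0)
  M1 = (+0.0855, +0.0855, 0)
  M2 = (+0.0855, -0.0855, 0)
  M3 = (-0.0855, -0.0855, 0)
rvec = (0.2131, -0.3796, -0.3490), |rvec| = θ = 0.55795 rad = 31.968°
Rodrigues: sinθ=0.52945, 1−cosθ=0.15166; R = I + sinθ·[k]× + (1−cosθ)·[k]×²:
    [+0.87046 +0.29176 -0.39644]
    [-0.37058 +0.91854 -0.13767]
    [+0.32398 +0.26675 +0.90768]
t = (0.1224, -0.1882, 0.8067) m
M0: Pc = R·M0+t = (+0.07292, -0.07798, +0.80181); u = 718.0·(+0.07292)/0.80181 + 303.7 = 368.9991, v = 538.0·(-0.07798)/0.80181 + 237.9 = 185.5765
M1: Pc = R·M1+t = (+0.22177, -0.14135, +0.85721); u = 718.0·(+0.22177)/0.85721 + 303.7 = 489.4558, v = 538.0·(-0.14135)/0.85721 + 237.9 = 149.1864
M2: Pc = R·M2+t = (+0.17188, -0.29842, +0.81159); u = 718.0·(+0.17188)/0.81159 + 303.7 = 455.7579, v = 538.0·(-0.29842)/0.81159 + 237.9 = 40.0793
M3: Pc = R·M3+t = (+0.02303, -0.23505, +0.75619); u = 718.0·(+0.02303)/0.75619 + 303.7 = 325.5663, v = 538.0·(-0.23505)/0.75619 + 237.9 = 70.6711

c0=(369.00, 185.58) c1=(489.46, 149.19) c2=(455.76, 40.08) c3=(325.57, 70.67)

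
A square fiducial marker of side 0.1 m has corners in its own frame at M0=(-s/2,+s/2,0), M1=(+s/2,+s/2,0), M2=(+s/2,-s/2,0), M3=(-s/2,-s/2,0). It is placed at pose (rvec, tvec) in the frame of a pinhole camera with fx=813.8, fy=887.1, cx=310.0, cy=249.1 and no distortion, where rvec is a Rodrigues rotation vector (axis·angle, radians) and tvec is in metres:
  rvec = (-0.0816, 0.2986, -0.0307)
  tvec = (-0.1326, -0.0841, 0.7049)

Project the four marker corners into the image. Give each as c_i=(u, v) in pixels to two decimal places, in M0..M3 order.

Intrinsics K: fx=813.8, fy=887.1, cx=310.0, cy=249.1
Marker side s = 0.1 m; corners in marker frame (Z=0):
  M0 = (-0.0500, +0.0500, 0)
  M1 = (+0.0500, +0.0500, 0)
  M2 = (+0.0500, -0.0500, 0)
  M3 = (-0.0500, -0.0500, 0)
rvec = (-0.0816, 0.2986, -0.0307), |rvec| = θ = 0.31107 rad = 17.823°
Rodrigues: sinθ=0.30608, 1−cosθ=0.04799; R = I + sinθ·[k]× + (1−cosθ)·[k]×²:
    [+0.95531 +0.01812 +0.29505]
    [-0.04229 +0.99623 +0.07574]
    [-0.29257 -0.08484 +0.95247]
t = (-0.1326, -0.0841, 0.7049) m
M0: Pc = R·M0+t = (-0.17946, -0.03217, +0.71529); u = 813.8·(-0.17946)/0.71529 + 310.0 = 105.8244, v = 887.1·(-0.03217)/0.71529 + 249.1 = 209.1979
M1: Pc = R·M1+t = (-0.08393, -0.03640, +0.68603); u = 813.8·(-0.08393)/0.68603 + 310.0 = 210.4403, v = 887.1·(-0.03640)/0.68603 + 249.1 = 202.0274
M2: Pc = R·M2+t = (-0.08574, -0.13603, +0.69451); u = 813.8·(-0.08574)/0.69451 + 310.0 = 209.5330, v = 887.1·(-0.13603)/0.69451 + 249.1 = 75.3543
M3: Pc = R·M3+t = (-0.18127, -0.13180, +0.72377); u = 813.8·(-0.18127)/0.72377 + 310.0 = 106.1800, v = 887.1·(-0.13180)/0.72377 + 249.1 = 87.5611

c0=(105.82, 209.20) c1=(210.44, 202.03) c2=(209.53, 75.35) c3=(106.18, 87.56)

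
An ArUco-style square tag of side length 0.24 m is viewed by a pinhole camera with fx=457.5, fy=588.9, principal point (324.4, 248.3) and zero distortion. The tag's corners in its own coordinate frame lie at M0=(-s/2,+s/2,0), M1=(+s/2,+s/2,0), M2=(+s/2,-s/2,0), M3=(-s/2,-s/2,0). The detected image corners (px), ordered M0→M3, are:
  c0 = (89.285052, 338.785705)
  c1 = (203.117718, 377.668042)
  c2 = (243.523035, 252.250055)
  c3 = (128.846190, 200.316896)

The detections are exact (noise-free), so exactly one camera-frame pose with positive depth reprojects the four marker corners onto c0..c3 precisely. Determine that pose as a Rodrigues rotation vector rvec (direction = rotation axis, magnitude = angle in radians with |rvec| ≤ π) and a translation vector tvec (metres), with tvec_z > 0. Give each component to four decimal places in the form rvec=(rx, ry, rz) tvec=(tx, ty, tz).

Intrinsics K: fx=457.5, fy=588.9, cx=324.4, cy=248.3
Marker side s = 0.24 m; corners in marker frame (Z=0):
  M0 = (-0.1200, +0.1200, 0)
  M1 = (+0.1200, +0.1200, 0)
  M2 = (+0.1200, -0.1200, 0)
  M3 = (-0.1200, -0.1200, 0)
Detected image corners:
  c0 = (89.285052, 338.785705) px
  c1 = (203.117718, 377.668042) px
  c2 = (243.523035, 252.250055) px
  c3 = (128.846190, 200.316896) px
Planar DLT: solve 8×8 A·h = b for H (H[2,2]=1):
  H  [+535.58860 -140.71311 +168.27507]
  H  [+293.42744 +594.24505 +294.46814]
  H  [+0.35838 +0.15620 +1.00000]
B = K⁻¹H; ‖b₁‖=1.043578, ‖b₂‖=1.043578; λ = 2/(‖b₁‖+‖b₂‖) = 0.958242, sign → tz>0 ⇒ λ=+0.958242
r₁ = λ·B[:,0] = (+0.87830,+0.33266,+0.34341); r₂ = λ·B[:,1] = (-0.40086,+0.90383,+0.14968)
r₃ = r₁×r₂ = (-0.26060,-0.26912,+0.92718); SVD([r₁ r₂ r₃]) → R = UVᵀ:
  R  [+0.87830 -0.40086 -0.26060]
  R  [+0.33266 +0.90383 -0.26912]
  R  [+0.34341 +0.14968 +0.92718]
t = (-0.32701, +0.07512, +0.95824) m
tr R = 2.709306; θ = arccos((tr R − 1)/2) = 0.545914 rad = 31.279°
axis k = ((R−Rᵀ)₃₂, (R−Rᵀ)₁₃, (R−Rᵀ)₂₁) / (2 sinθ) = (+0.403311, -0.581674, +0.706396)
rvec = θ·k = (+0.220173, -0.317544, +0.385631)

rvec=(0.2202, -0.3175, 0.3856) tvec=(-0.3270, 0.0751, 0.9582)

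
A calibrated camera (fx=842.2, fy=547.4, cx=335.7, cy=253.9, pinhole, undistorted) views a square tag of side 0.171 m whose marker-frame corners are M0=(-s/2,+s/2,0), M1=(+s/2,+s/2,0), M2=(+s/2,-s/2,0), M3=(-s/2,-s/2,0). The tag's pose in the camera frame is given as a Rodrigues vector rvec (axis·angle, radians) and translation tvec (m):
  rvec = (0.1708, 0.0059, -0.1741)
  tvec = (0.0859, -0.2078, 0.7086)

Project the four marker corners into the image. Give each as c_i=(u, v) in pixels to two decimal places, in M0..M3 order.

Intrinsics K: fx=842.2, fy=547.4, cx=335.7, cy=253.9
Marker side s = 0.171 m; corners in marker frame (Z=0):
  M0 = (-0.0855, +0.0855, 0)
  M1 = (+0.0855, +0.0855, 0)
  M2 = (+0.0855, -0.0855, 0)
  M3 = (-0.0855, -0.0855, 0)
rvec = (0.1708, 0.0059, -0.1741), |rvec| = θ = 0.24396 rad = 13.978°
Rodrigues: sinθ=0.24155, 1−cosθ=0.02961; R = I + sinθ·[k]× + (1−cosθ)·[k]×²:
    [+0.98490 +0.17288 -0.00895]
    [-0.17188 +0.97041 -0.16962]
    [-0.02064 +0.16860 +0.98547]
t = (0.0859, -0.2078, 0.7086) m
M0: Pc = R·M0+t = (+0.01647, -0.11013, +0.72478); u = 842.2·(+0.01647)/0.72478 + 335.7 = 354.8407, v = 547.4·(-0.11013)/0.72478 + 253.9 = 170.7191
M1: Pc = R·M1+t = (+0.18489, -0.13953, +0.72125); u = 842.2·(+0.18489)/0.72125 + 335.7 = 551.5953, v = 547.4·(-0.13953)/0.72125 + 253.9 = 148.0056
M2: Pc = R·M2+t = (+0.15533, -0.30547, +0.69242); u = 842.2·(+0.15533)/0.69242 + 335.7 = 524.6274, v = 547.4·(-0.30547)/0.69242 + 253.9 = 12.4114
M3: Pc = R·M3+t = (-0.01309, -0.27607, +0.69595); u = 842.2·(-0.01309)/0.69595 + 335.7 = 319.8588, v = 547.4·(-0.27607)/0.69595 + 253.9 = 36.7533

c0=(354.84, 170.72) c1=(551.60, 148.01) c2=(524.63, 12.41) c3=(319.86, 36.75)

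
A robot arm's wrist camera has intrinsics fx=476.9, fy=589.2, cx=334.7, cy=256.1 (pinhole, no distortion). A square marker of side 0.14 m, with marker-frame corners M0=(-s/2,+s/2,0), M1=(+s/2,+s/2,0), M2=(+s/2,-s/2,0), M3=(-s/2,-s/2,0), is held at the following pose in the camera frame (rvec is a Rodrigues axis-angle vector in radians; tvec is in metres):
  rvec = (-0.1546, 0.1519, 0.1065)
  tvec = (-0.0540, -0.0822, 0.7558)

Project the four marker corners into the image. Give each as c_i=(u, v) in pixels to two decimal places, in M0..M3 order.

c0=(252.14, 240.53) c1=(338.99, 250.60) c2=(349.23, 143.38) c3=(264.37, 136.65)

Intrinsics K: fx=476.9, fy=589.2, cx=334.7, cy=256.1
Marker side s = 0.14 m; corners in marker frame (Z=0):
  M0 = (-0.0700, +0.0700, 0)
  M1 = (+0.0700, +0.0700, 0)
  M2 = (+0.0700, -0.0700, 0)
  M3 = (-0.0700, -0.0700, 0)
rvec = (-0.1546, 0.1519, 0.1065), |rvec| = θ = 0.24149 rad = 13.836°
Rodrigues: sinθ=0.23915, 1−cosθ=0.02902; R = I + sinθ·[k]× + (1−cosθ)·[k]×²:
    [+0.98288 -0.11715 +0.14224]
    [+0.09378 +0.98246 +0.16115]
    [-0.15862 -0.14505 +0.97663]
t = (-0.0540, -0.0822, 0.7558) m
M0: Pc = R·M0+t = (-0.13100, -0.01999, +0.75675); u = 476.9·(-0.13100)/0.75675 + 334.7 = 252.1432, v = 589.2·(-0.01999)/0.75675 + 256.1 = 240.5341
M1: Pc = R·M1+t = (+0.00660, -0.00686, +0.73454); u = 476.9·(+0.00660)/0.73454 + 334.7 = 338.9854, v = 589.2·(-0.00686)/0.73454 + 256.1 = 250.5952
M2: Pc = R·M2+t = (+0.02300, -0.14441, +0.75485); u = 476.9·(+0.02300)/0.75485 + 334.7 = 349.2322, v = 589.2·(-0.14441)/0.75485 + 256.1 = 143.3823
M3: Pc = R·M3+t = (-0.11460, -0.15754, +0.77706); u = 476.9·(-0.11460)/0.77706 + 334.7 = 264.3667, v = 589.2·(-0.15754)/0.77706 + 256.1 = 136.6481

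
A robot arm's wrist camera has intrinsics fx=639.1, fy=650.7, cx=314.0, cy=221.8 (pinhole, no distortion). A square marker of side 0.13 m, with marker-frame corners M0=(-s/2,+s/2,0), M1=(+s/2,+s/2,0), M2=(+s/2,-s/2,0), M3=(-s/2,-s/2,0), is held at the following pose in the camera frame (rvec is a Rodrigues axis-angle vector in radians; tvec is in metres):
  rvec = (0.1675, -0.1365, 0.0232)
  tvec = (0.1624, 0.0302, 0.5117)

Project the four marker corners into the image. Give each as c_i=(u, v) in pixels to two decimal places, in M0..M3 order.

Intrinsics K: fx=639.1, fy=650.7, cx=314.0, cy=221.8
Marker side s = 0.13 m; corners in marker frame (Z=0):
  M0 = (-0.0650, +0.0650, 0)
  M1 = (+0.0650, +0.0650, 0)
  M2 = (+0.0650, -0.0650, 0)
  M3 = (-0.0650, -0.0650, 0)
rvec = (0.1675, -0.1365, 0.0232), |rvec| = θ = 0.21732 rad = 12.451°
Rodrigues: sinθ=0.21561, 1−cosθ=0.02352; R = I + sinθ·[k]× + (1−cosθ)·[k]×²:
    [+0.99045 -0.03440 -0.13349]
    [+0.01163 +0.98576 -0.16776]
    [+0.13736 +0.16461 +0.97675]
t = (0.1624, 0.0302, 0.5117) m
M0: Pc = R·M0+t = (+0.09578, +0.09352, +0.51347); u = 639.1·(+0.09578)/0.51347 + 314.0 = 433.2195, v = 650.7·(+0.09352)/0.51347 + 221.8 = 340.3118
M1: Pc = R·M1+t = (+0.22454, +0.09503, +0.53133); u = 639.1·(+0.22454)/0.53133 + 314.0 = 584.0883, v = 650.7·(+0.09503)/0.53133 + 221.8 = 338.1805
M2: Pc = R·M2+t = (+0.22902, -0.03312, +0.50993); u = 639.1·(+0.22902)/0.50993 + 314.0 = 601.0280, v = 650.7·(-0.03312)/0.50993 + 221.8 = 179.5390
M3: Pc = R·M3+t = (+0.10026, -0.03463, +0.49207); u = 639.1·(+0.10026)/0.49207 + 314.0 = 444.2131, v = 650.7·(-0.03463)/0.49207 + 221.8 = 176.0060

c0=(433.22, 340.31) c1=(584.09, 338.18) c2=(601.03, 179.54) c3=(444.21, 176.01)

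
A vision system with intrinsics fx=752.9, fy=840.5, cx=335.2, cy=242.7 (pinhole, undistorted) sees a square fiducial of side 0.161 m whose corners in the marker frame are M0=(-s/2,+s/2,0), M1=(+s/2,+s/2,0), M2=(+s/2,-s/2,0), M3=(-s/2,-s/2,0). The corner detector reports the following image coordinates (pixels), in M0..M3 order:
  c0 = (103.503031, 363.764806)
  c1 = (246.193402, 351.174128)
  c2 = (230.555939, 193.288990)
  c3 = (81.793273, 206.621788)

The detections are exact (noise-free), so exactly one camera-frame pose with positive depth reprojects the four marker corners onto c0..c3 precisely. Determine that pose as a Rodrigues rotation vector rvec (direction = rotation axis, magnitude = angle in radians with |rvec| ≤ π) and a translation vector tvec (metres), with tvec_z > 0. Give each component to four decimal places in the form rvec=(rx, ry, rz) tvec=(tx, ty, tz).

Intrinsics K: fx=752.9, fy=840.5, cx=335.2, cy=242.7
Marker side s = 0.161 m; corners in marker frame (Z=0):
  M0 = (-0.0805, +0.0805, 0)
  M1 = (+0.0805, +0.0805, 0)
  M2 = (+0.0805, -0.0805, 0)
  M3 = (-0.0805, -0.0805, 0)
Detected image corners:
  c0 = (103.503031, 363.764806) px
  c1 = (246.193402, 351.174128) px
  c2 = (230.555939, 193.288990) px
  c3 = (81.793273, 206.621788) px
Planar DLT: solve 8×8 A·h = b for H (H[2,2]=1):
  H  [+903.43452 +159.00104 +165.66046]
  H  [-82.65654 +1050.76317 +280.36381]
  H  [-0.00788 +0.25982 +1.00000]
B = K⁻¹H; ‖b₁‖=1.207303, ‖b₂‖=1.207303; λ = 2/(‖b₁‖+‖b₂‖) = 0.828292, sign → tz>0 ⇒ λ=+0.828292
r₁ = λ·B[:,0] = (+0.99681,-0.07957,-0.00653); r₂ = λ·B[:,1] = (+0.07911,+0.97336,+0.21521)
r₃ = r₁×r₂ = (-0.01077,-0.21504,+0.97655); SVD([r₁ r₂ r₃]) → R = UVᵀ:
  R  [+0.99681 +0.07911 -0.01077]
  R  [-0.07957 +0.97336 -0.21504]
  R  [-0.00653 +0.21521 +0.97655]
t = (-0.18652, +0.03712, +0.82829) m
tr R = 2.946712; θ = arccos((tr R − 1)/2) = 0.231358 rad = 13.256°
axis k = ((R−Rᵀ)₃₂, (R−Rᵀ)₁₃, (R−Rᵀ)₂₁) / (2 sinθ) = (+0.938186, -0.009245, -0.346009)
rvec = θ·k = (+0.217057, -0.002139, -0.080052)

rvec=(0.2171, -0.0021, -0.0801) tvec=(-0.1865, 0.0371, 0.8283)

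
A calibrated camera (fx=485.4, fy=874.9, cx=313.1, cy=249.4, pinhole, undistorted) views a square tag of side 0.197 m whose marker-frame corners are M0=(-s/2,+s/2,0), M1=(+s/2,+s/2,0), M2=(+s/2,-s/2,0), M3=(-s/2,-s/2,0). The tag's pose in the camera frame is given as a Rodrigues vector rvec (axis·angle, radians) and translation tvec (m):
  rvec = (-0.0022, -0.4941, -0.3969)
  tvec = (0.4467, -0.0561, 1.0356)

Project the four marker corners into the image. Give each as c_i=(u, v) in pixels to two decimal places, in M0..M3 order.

c0=(509.31, 311.90) c1=(563.60, 248.13) c2=(534.74, 99.57) c3=(476.76, 150.74)

Intrinsics K: fx=485.4, fy=874.9, cx=313.1, cy=249.4
Marker side s = 0.197 m; corners in marker frame (Z=0):
  M0 = (-0.0985, +0.0985, 0)
  M1 = (+0.0985, +0.0985, 0)
  M2 = (+0.0985, -0.0985, 0)
  M3 = (-0.0985, -0.0985, 0)
rvec = (-0.0022, -0.4941, -0.3969), |rvec| = θ = 0.63377 rad = 36.313°
Rodrigues: sinθ=0.59219, 1−cosθ=0.19420; R = I + sinθ·[k]× + (1−cosθ)·[k]×²:
    [+0.80580 +0.37138 -0.46126]
    [-0.37033 +0.92383 +0.09687]
    [+0.46210 +0.09276 +0.88196]
t = (0.4467, -0.0561, 1.0356) m
M0: Pc = R·M0+t = (+0.40391, +0.07138, +0.99922); u = 485.4·(+0.40391)/0.99922 + 313.1 = 509.3110, v = 874.9·(+0.07138)/0.99922 + 249.4 = 311.8951
M1: Pc = R·M1+t = (+0.56265, -0.00158, +1.09025); u = 485.4·(+0.56265)/1.09025 + 313.1 = 563.6027, v = 874.9·(-0.00158)/1.09025 + 249.4 = 248.1320
M2: Pc = R·M2+t = (+0.48949, -0.18358, +1.07198); u = 485.4·(+0.48949)/1.07198 + 313.1 = 534.7445, v = 874.9·(-0.18358)/1.07198 + 249.4 = 99.5743
M3: Pc = R·M3+t = (+0.33075, -0.11062, +0.98095); u = 485.4·(+0.33075)/0.98095 + 313.1 = 476.7632, v = 874.9·(-0.11062)/0.98095 + 249.4 = 150.7387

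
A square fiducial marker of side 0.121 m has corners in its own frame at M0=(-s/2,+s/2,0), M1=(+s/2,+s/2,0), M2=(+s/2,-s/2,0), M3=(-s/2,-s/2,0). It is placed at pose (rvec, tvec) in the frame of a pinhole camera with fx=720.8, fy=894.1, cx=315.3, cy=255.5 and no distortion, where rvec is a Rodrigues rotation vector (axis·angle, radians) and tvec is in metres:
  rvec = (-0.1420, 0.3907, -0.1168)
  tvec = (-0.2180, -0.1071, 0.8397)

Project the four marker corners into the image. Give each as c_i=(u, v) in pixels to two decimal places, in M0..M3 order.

Intrinsics K: fx=720.8, fy=894.1, cx=315.3, cy=255.5
Marker side s = 0.121 m; corners in marker frame (Z=0):
  M0 = (-0.0605, +0.0605, 0)
  M1 = (+0.0605, +0.0605, 0)
  M2 = (+0.0605, -0.0605, 0)
  M3 = (-0.0605, -0.0605, 0)
rvec = (-0.1420, 0.3907, -0.1168), |rvec| = θ = 0.43180 rad = 24.740°
Rodrigues: sinθ=0.41851, 1−cosθ=0.09179; R = I + sinθ·[k]× + (1−cosθ)·[k]×²:
    [+0.91814 +0.08589 +0.38684]
    [-0.14052 +0.98336 +0.11516]
    [-0.37051 -0.16009 +0.91493]
t = (-0.2180, -0.1071, 0.8397) m
M0: Pc = R·M0+t = (-0.26835, -0.03911, +0.85243); u = 720.8·(-0.26835)/0.85243 + 315.3 = 88.3871, v = 894.1·(-0.03911)/0.85243 + 255.5 = 214.4827
M1: Pc = R·M1+t = (-0.15726, -0.05611, +0.80760); u = 720.8·(-0.15726)/0.80760 + 315.3 = 174.9454, v = 894.1·(-0.05611)/0.80760 + 255.5 = 193.3823
M2: Pc = R·M2+t = (-0.16765, -0.17509, +0.82697); u = 720.8·(-0.16765)/0.82697 + 315.3 = 169.1744, v = 894.1·(-0.17509)/0.82697 + 255.5 = 66.1922
M3: Pc = R·M3+t = (-0.27874, -0.15809, +0.87180); u = 720.8·(-0.27874)/0.87180 + 315.3 = 84.8362, v = 894.1·(-0.15809)/0.87180 + 255.5 = 93.3644

c0=(88.39, 214.48) c1=(174.95, 193.38) c2=(169.17, 66.19) c3=(84.84, 93.36)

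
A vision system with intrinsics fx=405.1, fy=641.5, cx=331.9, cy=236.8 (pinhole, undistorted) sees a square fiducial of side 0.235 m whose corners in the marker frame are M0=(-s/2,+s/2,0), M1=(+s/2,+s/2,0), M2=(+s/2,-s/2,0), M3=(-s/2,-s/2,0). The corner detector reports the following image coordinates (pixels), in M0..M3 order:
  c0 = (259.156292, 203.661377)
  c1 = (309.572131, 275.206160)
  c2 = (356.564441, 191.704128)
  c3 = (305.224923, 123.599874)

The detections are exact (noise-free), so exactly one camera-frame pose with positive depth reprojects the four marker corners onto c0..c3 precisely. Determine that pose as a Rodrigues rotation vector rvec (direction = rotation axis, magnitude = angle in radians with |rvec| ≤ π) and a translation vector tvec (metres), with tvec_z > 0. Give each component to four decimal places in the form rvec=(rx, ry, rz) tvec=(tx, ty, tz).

rvec=(-0.1321, 0.1568, 0.7191) tvec=(-0.0828, -0.0832, 1.3664)

Intrinsics K: fx=405.1, fy=641.5, cx=331.9, cy=236.8
Marker side s = 0.235 m; corners in marker frame (Z=0):
  M0 = (-0.1175, +0.1175, 0)
  M1 = (+0.1175, +0.1175, 0)
  M2 = (+0.1175, -0.1175, 0)
  M3 = (-0.1175, -0.1175, 0)
Detected image corners:
  c0 = (259.156292, 203.661377) px
  c1 = (309.572131, 275.206160) px
  c2 = (356.564441, 191.704128) px
  c3 = (305.224923, 123.599874) px
Planar DLT: solve 8×8 A·h = b for H (H[2,2]=1):
  H  [+174.19326 -212.90718 +307.35099]
  H  [+269.77151 +338.24895 +197.74528]
  H  [-0.13756 -0.04855 +1.00000]
B = K⁻¹H; ‖b₁‖=0.731840, ‖b₂‖=0.731840; λ = 2/(‖b₁‖+‖b₂‖) = 1.366419, sign → tz>0 ⇒ λ=+1.366419
r₁ = λ·B[:,0] = (+0.74157,+0.64401,-0.18797); r₂ = λ·B[:,1] = (-0.66379,+0.74497,-0.06635)
r₃ = r₁×r₂ = (+0.09730,+0.17397,+0.97993); SVD([r₁ r₂ r₃]) → R = UVᵀ:
  R  [+0.74157 -0.66379 +0.09730]
  R  [+0.64401 +0.74497 +0.17397]
  R  [-0.18797 -0.06635 +0.97993]
t = (-0.08280, -0.08319, +1.36642) m
tr R = 2.466470; θ = arccos((tr R − 1)/2) = 0.747729 rad = 42.842°
axis k = ((R−Rᵀ)₃₂, (R−Rᵀ)₁₃, (R−Rᵀ)₂₁) / (2 sinθ) = (-0.176711, +0.209768, +0.961650)
rvec = θ·k = (-0.132132, +0.156850, +0.719053)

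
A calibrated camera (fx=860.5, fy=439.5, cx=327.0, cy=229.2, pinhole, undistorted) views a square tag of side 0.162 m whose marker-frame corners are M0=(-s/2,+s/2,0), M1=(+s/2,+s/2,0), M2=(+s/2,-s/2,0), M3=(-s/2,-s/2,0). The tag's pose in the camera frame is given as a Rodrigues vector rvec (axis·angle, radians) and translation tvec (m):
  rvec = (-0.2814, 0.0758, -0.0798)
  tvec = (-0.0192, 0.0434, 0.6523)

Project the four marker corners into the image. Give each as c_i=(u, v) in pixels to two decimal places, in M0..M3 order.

c0=(199.29, 317.95) c1=(419.08, 309.25) c2=(398.69, 202.05) c3=(193.87, 211.79)

Intrinsics K: fx=860.5, fy=439.5, cx=327.0, cy=229.2
Marker side s = 0.162 m; corners in marker frame (Z=0):
  M0 = (-0.0810, +0.0810, 0)
  M1 = (+0.0810, +0.0810, 0)
  M2 = (+0.0810, -0.0810, 0)
  M3 = (-0.0810, -0.0810, 0)
rvec = (-0.2814, 0.0758, -0.0798), |rvec| = θ = 0.30216 rad = 17.312°
Rodrigues: sinθ=0.29758, 1−cosθ=0.04530; R = I + sinθ·[k]× + (1−cosθ)·[k]×²:
    [+0.99399 +0.06801 +0.08579]
    [-0.08918 +0.95755 +0.27414]
    [-0.06351 -0.28014 +0.95786]
t = (-0.0192, 0.0434, 0.6523) m
M0: Pc = R·M0+t = (-0.09420, +0.12818, +0.63475); u = 860.5·(-0.09420)/0.63475 + 327.0 = 199.2920, v = 439.5·(+0.12818)/0.63475 + 229.2 = 317.9544
M1: Pc = R·M1+t = (+0.06682, +0.11374, +0.62446); u = 860.5·(+0.06682)/0.62446 + 327.0 = 419.0790, v = 439.5·(+0.11374)/0.62446 + 229.2 = 309.2492
M2: Pc = R·M2+t = (+0.05580, -0.04138, +0.66985); u = 860.5·(+0.05580)/0.66985 + 327.0 = 398.6877, v = 439.5·(-0.04138)/0.66985 + 229.2 = 202.0468
M3: Pc = R·M3+t = (-0.10522, -0.02694, +0.68014); u = 860.5·(-0.10522)/0.68014 + 327.0 = 193.8747, v = 439.5·(-0.02694)/0.68014 + 229.2 = 211.7927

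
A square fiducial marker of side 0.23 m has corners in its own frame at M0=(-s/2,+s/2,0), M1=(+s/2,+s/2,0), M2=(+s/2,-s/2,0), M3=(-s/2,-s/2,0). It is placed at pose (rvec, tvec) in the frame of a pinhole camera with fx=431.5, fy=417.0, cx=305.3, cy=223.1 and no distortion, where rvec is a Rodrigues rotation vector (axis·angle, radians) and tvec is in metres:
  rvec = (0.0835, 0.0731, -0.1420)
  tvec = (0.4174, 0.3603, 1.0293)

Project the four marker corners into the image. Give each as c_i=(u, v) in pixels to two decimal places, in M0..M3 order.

c0=(437.33, 418.06) c1=(534.85, 408.60) c2=(524.76, 318.34) c3=(425.72, 329.54)

Intrinsics K: fx=431.5, fy=417.0, cx=305.3, cy=223.1
Marker side s = 0.23 m; corners in marker frame (Z=0):
  M0 = (-0.1150, +0.1150, 0)
  M1 = (+0.1150, +0.1150, 0)
  M2 = (+0.1150, -0.1150, 0)
  M3 = (-0.1150, -0.1150, 0)
rvec = (0.0835, 0.0731, -0.1420), |rvec| = θ = 0.18022 rad = 10.326°
Rodrigues: sinθ=0.17925, 1−cosθ=0.01620; R = I + sinθ·[k]× + (1−cosθ)·[k]×²:
    [+0.98728 +0.14428 +0.06679]
    [-0.13819 +0.98647 -0.08822]
    [-0.07862 +0.07787 +0.99386]
t = (0.4174, 0.3603, 1.0293) m
M0: Pc = R·M0+t = (+0.32045, +0.48964, +1.04730); u = 431.5·(+0.32045)/1.04730 + 305.3 = 437.3315, v = 417.0·(+0.48964)/1.04730 + 223.1 = 418.0573
M1: Pc = R·M1+t = (+0.54753, +0.45785, +1.02921); u = 431.5·(+0.54753)/1.02921 + 305.3 = 534.8526, v = 417.0·(+0.45785)/1.02921 + 223.1 = 408.6049
M2: Pc = R·M2+t = (+0.51435, +0.23096, +1.01130); u = 431.5·(+0.51435)/1.01130 + 305.3 = 524.7594, v = 417.0·(+0.23096)/1.01130 + 223.1 = 318.3356
M3: Pc = R·M3+t = (+0.28727, +0.26275, +1.02939); u = 431.5·(+0.28727)/1.02939 + 305.3 = 425.7188, v = 417.0·(+0.26275)/1.02939 + 223.1 = 329.5381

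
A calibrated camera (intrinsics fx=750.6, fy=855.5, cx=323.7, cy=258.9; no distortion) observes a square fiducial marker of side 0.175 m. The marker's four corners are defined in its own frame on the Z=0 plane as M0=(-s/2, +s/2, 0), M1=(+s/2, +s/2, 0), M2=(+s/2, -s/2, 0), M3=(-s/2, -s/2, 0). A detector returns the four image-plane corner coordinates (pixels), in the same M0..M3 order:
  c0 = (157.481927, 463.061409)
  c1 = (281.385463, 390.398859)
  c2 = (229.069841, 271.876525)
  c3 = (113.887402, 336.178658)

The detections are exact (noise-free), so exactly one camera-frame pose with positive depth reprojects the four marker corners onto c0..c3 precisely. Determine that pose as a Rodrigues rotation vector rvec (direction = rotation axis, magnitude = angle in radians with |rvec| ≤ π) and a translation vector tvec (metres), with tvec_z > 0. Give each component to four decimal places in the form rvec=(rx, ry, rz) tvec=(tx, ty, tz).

rvec=(-0.5127, -0.0104, -0.4825) tvec=(-0.1715, 0.1213, 1.0016)

Intrinsics K: fx=750.6, fy=855.5, cx=323.7, cy=258.9
Marker side s = 0.175 m; corners in marker frame (Z=0):
  M0 = (-0.0875, +0.0875, 0)
  M1 = (+0.0875, +0.0875, 0)
  M2 = (+0.0875, -0.0875, 0)
  M3 = (-0.0875, -0.0875, 0)
Detected image corners:
  c0 = (157.481927, 463.061409) px
  c1 = (281.385463, 390.398859) px
  c2 = (229.069841, 271.876525) px
  c3 = (113.887402, 336.178658) px
Planar DLT: solve 8×8 A·h = b for H (H[2,2]=1):
  H  [+707.10381 +182.78912 +195.14332]
  H  [-343.57395 +529.80744 +362.48172]
  H  [+0.12802 -0.46823 +1.00000]
B = K⁻¹H; ‖b₁‖=0.998392, ‖b₂‖=0.998392; λ = 2/(‖b₁‖+‖b₂‖) = 1.001611, sign → tz>0 ⇒ λ=+1.001611
r₁ = λ·B[:,0] = (+0.88827,-0.44106,+0.12822); r₂ = λ·B[:,1] = (+0.44617,+0.76222,-0.46899)
r₃ = r₁×r₂ = (+0.10911,+0.47380,+0.87385); SVD([r₁ r₂ r₃]) → R = UVᵀ:
  R  [+0.88827 +0.44617 +0.10911]
  R  [-0.44106 +0.76222 +0.47380]
  R  [+0.12822 -0.46899 +0.87385]
t = (-0.17155, +0.12127, +1.00161) m
tr R = 2.524342; θ = arccos((tr R − 1)/2) = 0.704136 rad = 40.344°
axis k = ((R−Rᵀ)₃₂, (R−Rᵀ)₁₃, (R−Rᵀ)₂₁) / (2 sinθ) = (-0.728159, -0.014759, -0.685249)
rvec = θ·k = (-0.512723, -0.010392, -0.482509)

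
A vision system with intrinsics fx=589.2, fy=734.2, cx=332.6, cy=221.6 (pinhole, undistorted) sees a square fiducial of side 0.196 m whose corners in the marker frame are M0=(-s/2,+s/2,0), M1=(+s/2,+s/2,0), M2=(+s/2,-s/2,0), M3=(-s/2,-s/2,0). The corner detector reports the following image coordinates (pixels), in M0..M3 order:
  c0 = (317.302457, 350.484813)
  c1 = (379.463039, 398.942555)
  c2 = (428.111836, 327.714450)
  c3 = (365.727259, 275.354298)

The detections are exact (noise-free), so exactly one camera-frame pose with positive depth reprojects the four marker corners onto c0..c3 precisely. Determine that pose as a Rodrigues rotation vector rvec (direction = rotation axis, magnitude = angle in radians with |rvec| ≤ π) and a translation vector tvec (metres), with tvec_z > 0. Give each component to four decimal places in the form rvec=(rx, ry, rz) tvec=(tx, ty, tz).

rvec=(0.2930, -0.1718, 0.6226) tvec=(0.0991, 0.2325, 1.4528)

Intrinsics K: fx=589.2, fy=734.2, cx=332.6, cy=221.6
Marker side s = 0.196 m; corners in marker frame (Z=0):
  M0 = (-0.0980, +0.0980, 0)
  M1 = (+0.0980, +0.0980, 0)
  M2 = (+0.0980, -0.0980, 0)
  M3 = (-0.0980, -0.0980, 0)
Detected image corners:
  c0 = (317.302457, 350.484813) px
  c1 = (379.463039, 398.942555) px
  c2 = (428.111836, 327.714450) px
  c3 = (365.727259, 275.354298) px
Planar DLT: solve 8×8 A·h = b for H (H[2,2]=1):
  H  [+380.61345 -191.77785 +372.80967]
  H  [+314.11856 +423.89113 +339.07856]
  H  [+0.16880 +0.14992 +1.00000]
B = K⁻¹H; ‖b₁‖=0.688335, ‖b₂‖=0.688335; λ = 2/(‖b₁‖+‖b₂‖) = 1.452781, sign → tz>0 ⇒ λ=+1.452781
r₁ = λ·B[:,0] = (+0.80004,+0.54754,+0.24523); r₂ = λ·B[:,1] = (-0.59581,+0.77303,+0.21780)
r₃ = r₁×r₂ = (-0.07032,-0.32036,+0.94468); SVD([r₁ r₂ r₃]) → R = UVᵀ:
  R  [+0.80004 -0.59581 -0.07032]
  R  [+0.54754 +0.77303 -0.32036]
  R  [+0.24523 +0.21780 +0.94468]
t = (+0.09914, +0.23246, +1.45278) m
tr R = 2.517747; θ = arccos((tr R − 1)/2) = 0.709215 rad = 40.635°
axis k = ((R−Rᵀ)₃₂, (R−Rᵀ)₁₃, (R−Rᵀ)₂₁) / (2 sinθ) = (+0.413188, -0.242270, +0.877828)
rvec = θ·k = (+0.293039, -0.171821, +0.622568)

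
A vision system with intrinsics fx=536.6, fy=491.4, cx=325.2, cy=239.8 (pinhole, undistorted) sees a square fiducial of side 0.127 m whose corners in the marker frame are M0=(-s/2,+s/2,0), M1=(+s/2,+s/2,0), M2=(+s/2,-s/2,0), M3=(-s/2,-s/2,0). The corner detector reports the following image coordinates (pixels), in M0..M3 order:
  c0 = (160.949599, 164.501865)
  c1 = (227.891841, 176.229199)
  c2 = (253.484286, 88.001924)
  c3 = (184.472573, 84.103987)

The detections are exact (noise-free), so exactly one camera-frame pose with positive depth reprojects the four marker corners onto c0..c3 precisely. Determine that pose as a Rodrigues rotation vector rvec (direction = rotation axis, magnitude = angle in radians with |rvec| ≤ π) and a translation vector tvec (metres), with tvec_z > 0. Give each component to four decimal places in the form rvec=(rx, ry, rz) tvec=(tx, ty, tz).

Intrinsics K: fx=536.6, fy=491.4, cx=325.2, cy=239.8
Marker side s = 0.127 m; corners in marker frame (Z=0):
  M0 = (-0.0635, +0.0635, 0)
  M1 = (+0.0635, +0.0635, 0)
  M2 = (+0.0635, -0.0635, 0)
  M3 = (-0.0635, -0.0635, 0)
Detected image corners:
  c0 = (160.949599, 164.501865) px
  c1 = (227.891841, 176.229199) px
  c2 = (253.484286, 88.001924) px
  c3 = (184.472573, 84.103987) px
Planar DLT: solve 8×8 A·h = b for H (H[2,2]=1):
  H  [+384.57963 -197.87882 +205.14463]
  H  [-31.99427 +659.41965 +127.96511]
  H  [-0.72900 -0.02365 +1.00000]
B = K⁻¹H; ‖b₁‖=1.399299, ‖b₂‖=1.399299; λ = 2/(‖b₁‖+‖b₂‖) = 0.714644, sign → tz>0 ⇒ λ=+0.714644
r₁ = λ·B[:,0] = (+0.82791,+0.20770,-0.52098); r₂ = λ·B[:,1] = (-0.25329,+0.96724,-0.01690)
r₃ = r₁×r₂ = (+0.50040,+0.14595,+0.85340); SVD([r₁ r₂ r₃]) → R = UVᵀ:
  R  [+0.82791 -0.25329 +0.50040]
  R  [+0.20770 +0.96724 +0.14595]
  R  [-0.52098 -0.01690 +0.85340]
t = (-0.15989, -0.16264, +0.71464) m
tr R = 2.648560; θ = arccos((tr R − 1)/2) = 0.601867 rad = 34.484°
axis k = ((R−Rᵀ)₃₂, (R−Rᵀ)₁₃, (R−Rᵀ)₂₁) / (2 sinθ) = (-0.143816, +0.901986, +0.407110)
rvec = θ·k = (-0.086558, +0.542875, +0.245026)

rvec=(-0.0866, 0.5429, 0.2450) tvec=(-0.1599, -0.1626, 0.7146)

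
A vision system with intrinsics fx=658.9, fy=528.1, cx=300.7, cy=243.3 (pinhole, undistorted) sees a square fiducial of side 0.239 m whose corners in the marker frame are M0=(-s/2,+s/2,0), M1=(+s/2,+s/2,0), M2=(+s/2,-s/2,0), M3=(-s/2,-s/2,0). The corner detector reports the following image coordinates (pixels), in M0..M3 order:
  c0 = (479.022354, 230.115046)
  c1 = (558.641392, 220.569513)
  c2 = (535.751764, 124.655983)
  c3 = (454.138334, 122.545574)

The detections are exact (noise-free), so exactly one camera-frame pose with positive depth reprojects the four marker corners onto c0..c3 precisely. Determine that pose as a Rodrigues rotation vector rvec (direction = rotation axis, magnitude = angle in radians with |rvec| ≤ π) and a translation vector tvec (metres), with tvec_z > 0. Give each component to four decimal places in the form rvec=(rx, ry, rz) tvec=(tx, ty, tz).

rvec=(-0.0979, -0.6163, -0.1507) tvec=(0.3852, -0.1595, 1.2177)

Intrinsics K: fx=658.9, fy=528.1, cx=300.7, cy=243.3
Marker side s = 0.239 m; corners in marker frame (Z=0):
  M0 = (-0.1195, +0.1195, 0)
  M1 = (+0.1195, +0.1195, 0)
  M2 = (+0.1195, -0.1195, 0)
  M3 = (-0.1195, -0.1195, 0)
Detected image corners:
  c0 = (479.022354, 230.115046) px
  c1 = (558.641392, 220.569513) px
  c2 = (535.751764, 124.655983) px
  c3 = (454.138334, 122.545574) px
Planar DLT: solve 8×8 A·h = b for H (H[2,2]=1):
  H  [+579.59581 +80.39011 +509.13630]
  H  [+67.94611 +417.65516 +174.13370]
  H  [+0.47796 -0.03811 +1.00000]
B = K⁻¹H; ‖b₁‖=0.821235, ‖b₂‖=0.821235; λ = 2/(‖b₁‖+‖b₂‖) = 1.217678, sign → tz>0 ⇒ λ=+1.217678
r₁ = λ·B[:,0] = (+0.80552,-0.11146,+0.58200); r₂ = λ·B[:,1] = (+0.16974,+0.98440,-0.04640)
r₃ = r₁×r₂ = (-0.56774,+0.13617,+0.81187); SVD([r₁ r₂ r₃]) → R = UVᵀ:
  R  [+0.80552 +0.16974 -0.56774]
  R  [-0.11146 +0.98440 +0.13617]
  R  [+0.58200 -0.04640 +0.81187]
t = (+0.38520, -0.15948, +1.21768) m
tr R = 2.601778; θ = arccos((tr R − 1)/2) = 0.642018 rad = 36.785°
axis k = ((R−Rᵀ)₃₂, (R−Rᵀ)₁₃, (R−Rᵀ)₂₁) / (2 sinθ) = (-0.152444, -0.960015, -0.234801)
rvec = θ·k = (-0.097872, -0.616347, -0.150747)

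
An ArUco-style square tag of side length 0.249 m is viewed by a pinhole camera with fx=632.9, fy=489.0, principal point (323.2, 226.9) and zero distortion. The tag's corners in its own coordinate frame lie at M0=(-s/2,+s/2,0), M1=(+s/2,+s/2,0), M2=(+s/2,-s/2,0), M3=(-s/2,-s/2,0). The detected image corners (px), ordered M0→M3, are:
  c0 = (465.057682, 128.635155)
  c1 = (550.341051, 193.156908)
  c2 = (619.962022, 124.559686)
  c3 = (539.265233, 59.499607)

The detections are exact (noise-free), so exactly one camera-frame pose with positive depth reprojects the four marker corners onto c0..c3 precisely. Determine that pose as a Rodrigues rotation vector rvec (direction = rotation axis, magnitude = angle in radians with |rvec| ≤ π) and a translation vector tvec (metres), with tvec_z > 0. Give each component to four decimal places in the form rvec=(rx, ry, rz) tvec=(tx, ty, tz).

Intrinsics K: fx=632.9, fy=489.0, cx=323.2, cy=226.9
Marker side s = 0.249 m; corners in marker frame (Z=0):
  M0 = (-0.1245, +0.1245, 0)
  M1 = (+0.1245, +0.1245, 0)
  M2 = (+0.1245, -0.1245, 0)
  M3 = (-0.1245, -0.1245, 0)
Detected image corners:
  c0 = (465.057682, 128.635155) px
  c1 = (550.341051, 193.156908) px
  c2 = (619.962022, 124.559686) px
  c3 = (539.265233, 59.499607) px
Planar DLT: solve 8×8 A·h = b for H (H[2,2]=1):
  H  [+405.11233 -346.98689 +544.82041]
  H  [+276.95370 +262.98642 +126.53663]
  H  [+0.13233 -0.10729 +1.00000]
B = K⁻¹H; ‖b₁‖=0.774772, ‖b₂‖=0.774772; λ = 2/(‖b₁‖+‖b₂‖) = 1.290702, sign → tz>0 ⇒ λ=+1.290702
r₁ = λ·B[:,0] = (+0.73894,+0.65176,+0.17080); r₂ = λ·B[:,1] = (-0.63691,+0.75840,-0.13847)
r₃ = r₁×r₂ = (-0.21978,-0.00646,+0.97553); SVD([r₁ r₂ r₃]) → R = UVᵀ:
  R  [+0.73894 -0.63691 -0.21978]
  R  [+0.65176 +0.75840 -0.00646]
  R  [+0.17080 -0.13847 +0.97553]
t = (+0.45196, -0.26491, +1.29070) m
tr R = 2.472868; θ = arccos((tr R − 1)/2) = 0.743012 rad = 42.571°
axis k = ((R−Rᵀ)₃₂, (R−Rᵀ)₁₃, (R−Rᵀ)₂₁) / (2 sinθ) = (-0.097570, -0.288675, +0.952443)
rvec = θ·k = (-0.072496, -0.214489, +0.707676)

rvec=(-0.0725, -0.2145, 0.7077) tvec=(0.4520, -0.2649, 1.2907)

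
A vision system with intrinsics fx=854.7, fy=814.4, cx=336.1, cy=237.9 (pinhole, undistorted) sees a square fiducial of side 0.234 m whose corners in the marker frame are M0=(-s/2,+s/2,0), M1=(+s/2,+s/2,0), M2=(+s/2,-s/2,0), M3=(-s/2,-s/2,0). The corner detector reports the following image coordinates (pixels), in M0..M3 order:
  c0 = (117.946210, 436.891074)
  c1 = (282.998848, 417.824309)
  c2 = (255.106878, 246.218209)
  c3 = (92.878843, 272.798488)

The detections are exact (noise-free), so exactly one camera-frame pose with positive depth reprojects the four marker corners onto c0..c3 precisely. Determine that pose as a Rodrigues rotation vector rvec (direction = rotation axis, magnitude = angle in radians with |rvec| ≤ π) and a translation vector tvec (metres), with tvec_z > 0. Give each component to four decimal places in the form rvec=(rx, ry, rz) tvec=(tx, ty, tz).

rvec=(-0.0292, 0.2275, -0.1628) tvec=(-0.1990, 0.1459, 1.1275)

Intrinsics K: fx=854.7, fy=814.4, cx=336.1, cy=237.9
Marker side s = 0.234 m; corners in marker frame (Z=0):
  M0 = (-0.1170, +0.1170, 0)
  M1 = (+0.1170, +0.1170, 0)
  M2 = (+0.1170, -0.1170, 0)
  M3 = (-0.1170, -0.1170, 0)
Detected image corners:
  c0 = (117.946210, 436.891074) px
  c1 = (282.998848, 417.824309) px
  c2 = (255.106878, 246.218209) px
  c3 = (92.878843, 272.798488) px
Planar DLT: solve 8×8 A·h = b for H (H[2,2]=1):
  H  [+662.40464 +105.17897 +185.28200]
  H  [-165.26886 +702.54895 +343.28473]
  H  [-0.19699 -0.04189 +1.00000]
B = K⁻¹H; ‖b₁‖=0.886941, ‖b₂‖=0.886941; λ = 2/(‖b₁‖+‖b₂‖) = 1.127471, sign → tz>0 ⇒ λ=+1.127471
r₁ = λ·B[:,0] = (+0.96115,-0.16392,-0.22210); r₂ = λ·B[:,1] = (+0.15732,+0.98642,-0.04723)
r₃ = r₁×r₂ = (+0.22683,+0.01045,+0.97388); SVD([r₁ r₂ r₃]) → R = UVᵀ:
  R  [+0.96115 +0.15732 +0.22683]
  R  [-0.16392 +0.98642 +0.01045]
  R  [-0.22210 -0.04723 +0.97388]
t = (-0.19895, +0.14590, +1.12747) m
tr R = 2.921442; θ = arccos((tr R − 1)/2) = 0.281208 rad = 16.112°
axis k = ((R−Rᵀ)₃₂, (R−Rᵀ)₁₃, (R−Rᵀ)₂₁) / (2 sinθ) = (-0.103922, +0.808839, -0.578775)
rvec = θ·k = (-0.029224, +0.227452, -0.162756)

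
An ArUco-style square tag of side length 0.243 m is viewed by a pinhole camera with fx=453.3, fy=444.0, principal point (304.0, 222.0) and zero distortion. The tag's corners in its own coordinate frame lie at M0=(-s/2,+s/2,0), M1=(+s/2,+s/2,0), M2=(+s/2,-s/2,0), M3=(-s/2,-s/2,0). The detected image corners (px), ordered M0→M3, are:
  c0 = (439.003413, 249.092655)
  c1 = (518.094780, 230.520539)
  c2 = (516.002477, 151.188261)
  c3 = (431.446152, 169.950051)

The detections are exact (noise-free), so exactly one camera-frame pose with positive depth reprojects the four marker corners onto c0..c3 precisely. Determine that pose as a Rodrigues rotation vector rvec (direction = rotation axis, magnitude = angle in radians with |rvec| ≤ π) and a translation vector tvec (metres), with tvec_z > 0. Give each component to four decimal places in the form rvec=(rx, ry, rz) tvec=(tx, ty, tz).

rvec=(0.3451, -0.1082, -0.2117) tvec=(0.4851, -0.0591, 1.2748)

Intrinsics K: fx=453.3, fy=444.0, cx=304.0, cy=222.0
Marker side s = 0.243 m; corners in marker frame (Z=0):
  M0 = (-0.1215, +0.1215, 0)
  M1 = (+0.1215, +0.1215, 0)
  M2 = (+0.1215, -0.1215, 0)
  M3 = (-0.1215, -0.1215, 0)
Detected image corners:
  c0 = (439.003413, 249.092655) px
  c1 = (518.094780, 230.520539) px
  c2 = (516.002477, 151.188261) px
  c3 = (431.446152, 169.950051) px
Planar DLT: solve 8×8 A·h = b for H (H[2,2]=1):
  H  [+362.13416 +149.12852 +476.48549]
  H  [-65.96616 +380.46567 +201.43416]
  H  [+0.05415 +0.27166 +1.00000]
B = K⁻¹H; ‖b₁‖=0.784409, ‖b₂‖=0.784409; λ = 2/(‖b₁‖+‖b₂‖) = 1.274845, sign → tz>0 ⇒ λ=+1.274845
r₁ = λ·B[:,0] = (+0.97216,-0.22392,+0.06903); r₂ = λ·B[:,1] = (+0.18715,+0.91926,+0.34632)
r₃ = r₁×r₂ = (-0.14101,-0.32376,+0.93557); SVD([r₁ r₂ r₃]) → R = UVᵀ:
  R  [+0.97216 +0.18715 -0.14101]
  R  [-0.22392 +0.91926 -0.32376]
  R  [+0.06903 +0.34632 +0.93557]
t = (+0.48509, -0.05905, +1.27485) m
tr R = 2.826989; θ = arccos((tr R − 1)/2) = 0.419004 rad = 24.007°
axis k = ((R−Rᵀ)₃₂, (R−Rᵀ)₁₃, (R−Rᵀ)₂₁) / (2 sinθ) = (+0.823507, -0.258124, -0.505182)
rvec = θ·k = (+0.345053, -0.108155, -0.211673)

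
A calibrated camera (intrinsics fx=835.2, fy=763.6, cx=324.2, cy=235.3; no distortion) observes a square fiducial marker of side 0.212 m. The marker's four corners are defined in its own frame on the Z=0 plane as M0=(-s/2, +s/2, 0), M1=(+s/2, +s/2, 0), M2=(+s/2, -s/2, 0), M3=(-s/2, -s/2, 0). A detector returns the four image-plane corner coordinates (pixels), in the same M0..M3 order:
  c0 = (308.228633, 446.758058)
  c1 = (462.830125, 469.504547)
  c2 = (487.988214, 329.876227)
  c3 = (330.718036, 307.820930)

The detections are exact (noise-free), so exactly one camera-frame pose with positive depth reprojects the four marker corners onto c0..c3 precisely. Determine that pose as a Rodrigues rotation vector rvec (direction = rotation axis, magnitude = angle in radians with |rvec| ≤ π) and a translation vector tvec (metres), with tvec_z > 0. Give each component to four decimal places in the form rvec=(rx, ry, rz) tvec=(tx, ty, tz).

Intrinsics K: fx=835.2, fy=763.6, cx=324.2, cy=235.3
Marker side s = 0.212 m; corners in marker frame (Z=0):
  M0 = (-0.1060, +0.1060, 0)
  M1 = (+0.1060, +0.1060, 0)
  M2 = (+0.1060, -0.1060, 0)
  M3 = (-0.1060, -0.1060, 0)
Detected image corners:
  c0 = (308.228633, 446.758058) px
  c1 = (462.830125, 469.504547) px
  c2 = (487.988214, 329.876227) px
  c3 = (330.718036, 307.820930) px
Planar DLT: solve 8×8 A·h = b for H (H[2,2]=1):
  H  [+721.37960 -82.42517 +397.05263]
  H  [+91.87899 +686.24110 +389.00363]
  H  [-0.03552 +0.07530 +1.00000]
B = K⁻¹H; ‖b₁‖=0.887983, ‖b₂‖=0.887983; λ = 2/(‖b₁‖+‖b₂‖) = 1.126148, sign → tz>0 ⇒ λ=+1.126148
r₁ = λ·B[:,0] = (+0.98820,+0.14783,-0.04000); r₂ = λ·B[:,1] = (-0.14405,+0.98593,+0.08480)
r₃ = r₁×r₂ = (+0.05197,-0.07804,+0.99559); SVD([r₁ r₂ r₃]) → R = UVᵀ:
  R  [+0.98820 -0.14405 +0.05197]
  R  [+0.14783 +0.98593 -0.07804]
  R  [-0.04000 +0.08480 +0.99559]
t = (+0.09823, +0.22668, +1.12615) m
tr R = 2.969729; θ = arccos((tr R − 1)/2) = 0.174207 rad = 9.981°
axis k = ((R−Rᵀ)₃₂, (R−Rᵀ)₁₃, (R−Rᵀ)₂₁) / (2 sinθ) = (+0.469734, +0.265311, +0.841998)
rvec = θ·k = (+0.081831, +0.046219, +0.146682)

rvec=(0.0818, 0.0462, 0.1467) tvec=(0.0982, 0.2267, 1.1261)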